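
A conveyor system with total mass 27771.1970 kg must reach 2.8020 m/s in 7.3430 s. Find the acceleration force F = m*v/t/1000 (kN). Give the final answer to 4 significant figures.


F = 27771.1970 * 2.8020 / 7.3430 / 1000
F = 10.60 kN


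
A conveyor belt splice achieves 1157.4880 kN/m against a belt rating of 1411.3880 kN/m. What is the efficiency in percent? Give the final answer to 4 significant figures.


Eff = 1157.4880 / 1411.3880 * 100
Eff = 82.01 %


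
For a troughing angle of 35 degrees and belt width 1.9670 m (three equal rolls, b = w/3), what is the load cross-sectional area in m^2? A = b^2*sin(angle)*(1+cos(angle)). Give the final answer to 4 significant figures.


b = 1.9670/3 = 0.655667 m
A = 0.655667^2 * sin(35 deg) * (1 + cos(35 deg))
A = 0.4486 m^2


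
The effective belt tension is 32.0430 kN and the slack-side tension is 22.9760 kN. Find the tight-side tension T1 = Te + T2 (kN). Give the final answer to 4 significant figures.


T1 = Te + T2 = 32.0430 + 22.9760
T1 = 55.02 kN


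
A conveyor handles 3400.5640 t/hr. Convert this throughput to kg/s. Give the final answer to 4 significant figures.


m_dot = 3400.5640 * 1000 / 3600
m_dot = 944.6 kg/s


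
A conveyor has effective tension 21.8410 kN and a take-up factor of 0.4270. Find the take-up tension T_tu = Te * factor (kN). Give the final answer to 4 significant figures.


T_tu = 21.8410 * 0.4270
T_tu = 9.326 kN


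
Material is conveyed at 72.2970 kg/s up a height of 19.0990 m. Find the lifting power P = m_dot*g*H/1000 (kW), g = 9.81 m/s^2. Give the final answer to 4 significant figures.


P = 72.2970 * 9.81 * 19.0990 / 1000
P = 13.55 kW


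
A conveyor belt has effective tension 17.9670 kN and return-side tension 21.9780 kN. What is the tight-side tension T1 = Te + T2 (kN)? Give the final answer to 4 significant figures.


T1 = Te + T2 = 17.9670 + 21.9780
T1 = 39.95 kN


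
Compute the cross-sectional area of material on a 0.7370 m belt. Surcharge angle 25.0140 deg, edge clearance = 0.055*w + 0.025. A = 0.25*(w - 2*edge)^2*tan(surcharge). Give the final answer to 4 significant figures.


edge = 0.055*0.7370 + 0.025 = 0.065535 m
ew = 0.7370 - 2*0.065535 = 0.60593 m
A = 0.25 * 0.60593^2 * tan(25.0140 deg)
A = 0.04283 m^2


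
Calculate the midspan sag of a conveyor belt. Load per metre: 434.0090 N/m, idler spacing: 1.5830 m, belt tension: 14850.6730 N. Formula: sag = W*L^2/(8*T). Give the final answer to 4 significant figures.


sag = 434.0090 * 1.5830^2 / (8 * 14850.6730)
sag = 0.009154 m


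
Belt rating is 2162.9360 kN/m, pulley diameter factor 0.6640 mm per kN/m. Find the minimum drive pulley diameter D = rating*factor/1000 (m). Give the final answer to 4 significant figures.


D = 2162.9360 * 0.6640 / 1000
D = 1.436 m


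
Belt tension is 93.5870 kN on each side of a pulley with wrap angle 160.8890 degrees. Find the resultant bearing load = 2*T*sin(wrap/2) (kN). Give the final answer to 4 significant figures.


F = 2 * 93.5870 * sin(160.8890/2 deg)
F = 184.6 kN


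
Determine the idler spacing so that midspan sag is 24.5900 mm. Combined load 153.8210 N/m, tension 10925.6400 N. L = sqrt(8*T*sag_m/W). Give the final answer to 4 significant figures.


sag = 24.5900/1000 = 0.024590 m
L = sqrt(8 * 10925.6400 * 0.024590 / 153.8210)
L = 3.738 m


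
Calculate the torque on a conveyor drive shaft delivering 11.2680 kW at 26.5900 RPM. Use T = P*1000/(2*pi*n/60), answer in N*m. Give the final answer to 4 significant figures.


omega = 2*pi*26.5900/60 = 2.7845 rad/s
T = 11.2680*1000 / 2.7845
T = 4047 N*m


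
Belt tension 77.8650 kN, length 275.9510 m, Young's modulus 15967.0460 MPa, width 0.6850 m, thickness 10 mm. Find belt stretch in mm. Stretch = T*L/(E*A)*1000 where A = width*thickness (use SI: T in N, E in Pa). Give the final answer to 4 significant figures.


A = 0.6850 * 0.01 = 0.00685 m^2
Stretch = 77.8650*1000 * 275.9510 / (15967.0460e6 * 0.00685) * 1000
Stretch = 196.5 mm


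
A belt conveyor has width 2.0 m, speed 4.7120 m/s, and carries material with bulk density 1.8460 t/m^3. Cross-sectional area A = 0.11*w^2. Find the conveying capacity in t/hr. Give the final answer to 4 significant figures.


A = 0.11 * 2.0^2 = 0.44 m^2
C = 0.44 * 4.7120 * 1.8460 * 3600
C = 13780 t/hr


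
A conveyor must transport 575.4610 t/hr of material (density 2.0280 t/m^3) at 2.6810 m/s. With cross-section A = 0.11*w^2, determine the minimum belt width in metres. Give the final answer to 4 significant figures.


A_req = 575.4610 / (2.6810 * 2.0280 * 3600) = 0.0294001 m^2
w = sqrt(0.0294001 / 0.11)
w = 0.5170 m


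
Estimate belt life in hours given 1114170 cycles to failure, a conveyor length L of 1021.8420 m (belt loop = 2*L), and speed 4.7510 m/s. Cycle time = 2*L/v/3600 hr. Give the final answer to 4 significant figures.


cycle_time = 2 * 1021.8420 / 4.7510 / 3600 = 0.119489 hr
life = 1114170 * 0.119489 = 133100 hours


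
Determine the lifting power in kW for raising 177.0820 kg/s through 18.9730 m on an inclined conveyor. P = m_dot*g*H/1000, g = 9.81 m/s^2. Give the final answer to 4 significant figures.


P = 177.0820 * 9.81 * 18.9730 / 1000
P = 32.96 kW


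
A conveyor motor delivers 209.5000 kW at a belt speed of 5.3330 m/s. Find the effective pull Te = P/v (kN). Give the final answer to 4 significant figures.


Te = P / v = 209.5000 / 5.3330
Te = 39.28 kN


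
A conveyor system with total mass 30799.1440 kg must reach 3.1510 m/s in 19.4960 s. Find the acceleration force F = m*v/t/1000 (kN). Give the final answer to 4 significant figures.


F = 30799.1440 * 3.1510 / 19.4960 / 1000
F = 4.978 kN


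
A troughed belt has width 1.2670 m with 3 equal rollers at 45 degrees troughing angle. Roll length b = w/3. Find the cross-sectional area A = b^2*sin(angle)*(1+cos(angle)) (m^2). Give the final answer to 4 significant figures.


b = 1.2670/3 = 0.422333 m
A = 0.422333^2 * sin(45 deg) * (1 + cos(45 deg))
A = 0.2153 m^2


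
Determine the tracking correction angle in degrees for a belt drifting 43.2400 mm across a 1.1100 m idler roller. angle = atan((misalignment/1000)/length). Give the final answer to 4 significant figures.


misalign_m = 43.2400 / 1000 = 0.043240 m
angle = atan(0.043240 / 1.1100)
angle = 2.231 deg


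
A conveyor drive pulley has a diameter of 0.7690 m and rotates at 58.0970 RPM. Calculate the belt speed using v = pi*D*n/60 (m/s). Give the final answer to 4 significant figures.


v = pi * 0.7690 * 58.0970 / 60
v = 2.339 m/s


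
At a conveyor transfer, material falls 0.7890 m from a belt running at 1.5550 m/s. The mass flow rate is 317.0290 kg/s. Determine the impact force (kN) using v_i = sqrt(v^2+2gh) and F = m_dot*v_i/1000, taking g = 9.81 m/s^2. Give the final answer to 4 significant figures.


v_i = sqrt(1.5550^2 + 2*9.81*0.7890) = 4.23063 m/s
F = 317.0290 * 4.23063 / 1000
F = 1.341 kN


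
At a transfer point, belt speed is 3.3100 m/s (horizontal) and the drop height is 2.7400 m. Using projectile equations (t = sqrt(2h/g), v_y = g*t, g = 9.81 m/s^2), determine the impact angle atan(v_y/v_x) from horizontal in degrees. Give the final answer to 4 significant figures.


t = sqrt(2*2.7400/9.81) = 0.747405 s
v_y = 9.81 * 0.747405 = 7.33204 m/s
angle = atan(7.33204 / 3.3100) = 65.70 deg


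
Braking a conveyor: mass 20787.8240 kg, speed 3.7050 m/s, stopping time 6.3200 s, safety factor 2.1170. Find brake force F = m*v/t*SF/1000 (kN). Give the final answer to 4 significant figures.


F = 20787.8240 * 3.7050 / 6.3200 * 2.1170 / 1000
F = 25.80 kN


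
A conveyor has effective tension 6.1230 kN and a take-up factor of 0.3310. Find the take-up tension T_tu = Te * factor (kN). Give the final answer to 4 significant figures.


T_tu = 6.1230 * 0.3310
T_tu = 2.027 kN


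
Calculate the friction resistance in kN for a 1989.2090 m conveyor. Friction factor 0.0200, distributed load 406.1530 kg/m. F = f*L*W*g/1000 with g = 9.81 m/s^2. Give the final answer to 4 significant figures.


F = 0.0200 * 1989.2090 * 406.1530 * 9.81 / 1000
F = 158.5 kN


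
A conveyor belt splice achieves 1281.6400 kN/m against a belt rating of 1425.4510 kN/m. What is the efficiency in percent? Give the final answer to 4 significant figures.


Eff = 1281.6400 / 1425.4510 * 100
Eff = 89.91 %


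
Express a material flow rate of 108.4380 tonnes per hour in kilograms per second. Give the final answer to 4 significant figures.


m_dot = 108.4380 * 1000 / 3600
m_dot = 30.12 kg/s


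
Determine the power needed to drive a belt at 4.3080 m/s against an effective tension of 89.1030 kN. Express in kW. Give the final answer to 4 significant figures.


P = Te * v = 89.1030 * 4.3080
P = 383.9 kW


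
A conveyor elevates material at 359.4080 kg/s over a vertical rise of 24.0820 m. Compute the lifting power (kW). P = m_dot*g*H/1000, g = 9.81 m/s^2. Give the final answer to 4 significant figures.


P = 359.4080 * 9.81 * 24.0820 / 1000
P = 84.91 kW


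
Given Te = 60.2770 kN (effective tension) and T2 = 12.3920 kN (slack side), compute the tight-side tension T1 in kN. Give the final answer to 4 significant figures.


T1 = Te + T2 = 60.2770 + 12.3920
T1 = 72.67 kN


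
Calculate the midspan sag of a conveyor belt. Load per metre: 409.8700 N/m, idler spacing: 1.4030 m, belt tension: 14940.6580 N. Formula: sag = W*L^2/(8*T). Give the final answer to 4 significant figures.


sag = 409.8700 * 1.4030^2 / (8 * 14940.6580)
sag = 0.006750 m


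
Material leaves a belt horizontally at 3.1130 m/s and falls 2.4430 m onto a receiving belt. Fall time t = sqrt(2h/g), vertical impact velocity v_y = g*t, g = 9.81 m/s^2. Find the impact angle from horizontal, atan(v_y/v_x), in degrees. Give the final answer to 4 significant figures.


t = sqrt(2*2.4430/9.81) = 0.705736 s
v_y = 9.81 * 0.705736 = 6.92327 m/s
angle = atan(6.92327 / 3.1130) = 65.79 deg


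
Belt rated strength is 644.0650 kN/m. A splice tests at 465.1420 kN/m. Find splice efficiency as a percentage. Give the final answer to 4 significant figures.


Eff = 465.1420 / 644.0650 * 100
Eff = 72.22 %


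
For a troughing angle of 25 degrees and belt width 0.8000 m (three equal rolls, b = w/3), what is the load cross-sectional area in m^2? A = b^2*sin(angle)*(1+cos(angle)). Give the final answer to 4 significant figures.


b = 0.8000/3 = 0.266667 m
A = 0.266667^2 * sin(25 deg) * (1 + cos(25 deg))
A = 0.05729 m^2


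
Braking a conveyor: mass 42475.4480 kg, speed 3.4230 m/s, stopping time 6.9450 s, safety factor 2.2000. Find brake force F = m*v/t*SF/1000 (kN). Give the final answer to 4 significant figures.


F = 42475.4480 * 3.4230 / 6.9450 * 2.2000 / 1000
F = 46.06 kN


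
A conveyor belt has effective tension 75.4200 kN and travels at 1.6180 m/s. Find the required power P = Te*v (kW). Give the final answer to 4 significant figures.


P = Te * v = 75.4200 * 1.6180
P = 122.0 kW


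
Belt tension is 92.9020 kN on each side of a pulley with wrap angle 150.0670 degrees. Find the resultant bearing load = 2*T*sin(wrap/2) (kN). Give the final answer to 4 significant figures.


F = 2 * 92.9020 * sin(150.0670/2 deg)
F = 179.5 kN


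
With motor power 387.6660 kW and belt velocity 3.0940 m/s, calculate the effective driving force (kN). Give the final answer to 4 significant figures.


Te = P / v = 387.6660 / 3.0940
Te = 125.3 kN


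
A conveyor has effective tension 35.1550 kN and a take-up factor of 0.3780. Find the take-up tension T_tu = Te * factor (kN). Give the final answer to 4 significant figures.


T_tu = 35.1550 * 0.3780
T_tu = 13.29 kN


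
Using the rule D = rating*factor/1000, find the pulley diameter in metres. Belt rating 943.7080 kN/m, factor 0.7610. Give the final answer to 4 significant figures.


D = 943.7080 * 0.7610 / 1000
D = 0.7182 m


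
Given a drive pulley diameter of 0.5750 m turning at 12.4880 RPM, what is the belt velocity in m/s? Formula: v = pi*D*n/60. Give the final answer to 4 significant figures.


v = pi * 0.5750 * 12.4880 / 60
v = 0.3760 m/s


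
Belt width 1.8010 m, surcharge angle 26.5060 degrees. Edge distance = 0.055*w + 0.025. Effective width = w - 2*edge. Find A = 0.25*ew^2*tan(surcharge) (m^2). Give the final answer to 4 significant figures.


edge = 0.055*1.8010 + 0.025 = 0.124055 m
ew = 1.8010 - 2*0.124055 = 1.55289 m
A = 0.25 * 1.55289^2 * tan(26.5060 deg)
A = 0.3007 m^2


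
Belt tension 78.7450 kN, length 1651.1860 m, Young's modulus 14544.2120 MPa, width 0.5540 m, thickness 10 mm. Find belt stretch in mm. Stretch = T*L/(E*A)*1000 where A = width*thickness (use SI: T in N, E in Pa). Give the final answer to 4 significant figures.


A = 0.5540 * 0.01 = 0.00554 m^2
Stretch = 78.7450*1000 * 1651.1860 / (14544.2120e6 * 0.00554) * 1000
Stretch = 1614 mm


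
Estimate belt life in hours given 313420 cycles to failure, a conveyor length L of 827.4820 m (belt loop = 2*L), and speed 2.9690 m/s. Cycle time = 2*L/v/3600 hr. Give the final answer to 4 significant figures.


cycle_time = 2 * 827.4820 / 2.9690 / 3600 = 0.154837 hr
life = 313420 * 0.154837 = 48530 hours


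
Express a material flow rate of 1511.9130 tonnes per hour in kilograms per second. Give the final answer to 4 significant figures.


m_dot = 1511.9130 * 1000 / 3600
m_dot = 420.0 kg/s


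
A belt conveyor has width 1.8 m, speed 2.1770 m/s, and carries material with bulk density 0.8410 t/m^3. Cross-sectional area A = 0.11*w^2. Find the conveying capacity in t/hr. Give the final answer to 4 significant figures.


A = 0.11 * 1.8^2 = 0.3564 m^2
C = 0.3564 * 2.1770 * 0.8410 * 3600
C = 2349 t/hr


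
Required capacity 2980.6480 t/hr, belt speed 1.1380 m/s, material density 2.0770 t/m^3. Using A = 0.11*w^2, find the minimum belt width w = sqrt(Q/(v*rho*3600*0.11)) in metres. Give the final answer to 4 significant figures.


A_req = 2980.6480 / (1.1380 * 2.0770 * 3600) = 0.350291 m^2
w = sqrt(0.350291 / 0.11)
w = 1.785 m


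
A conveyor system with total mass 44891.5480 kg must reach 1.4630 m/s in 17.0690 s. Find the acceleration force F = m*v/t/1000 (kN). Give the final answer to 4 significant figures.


F = 44891.5480 * 1.4630 / 17.0690 / 1000
F = 3.848 kN


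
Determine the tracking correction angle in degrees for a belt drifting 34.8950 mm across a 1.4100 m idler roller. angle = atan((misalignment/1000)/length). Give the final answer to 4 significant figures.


misalign_m = 34.8950 / 1000 = 0.034895 m
angle = atan(0.034895 / 1.4100)
angle = 1.418 deg


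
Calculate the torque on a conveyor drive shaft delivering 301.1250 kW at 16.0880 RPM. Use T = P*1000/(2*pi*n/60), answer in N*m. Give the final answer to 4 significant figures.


omega = 2*pi*16.0880/60 = 1.68473 rad/s
T = 301.1250*1000 / 1.68473
T = 178700 N*m


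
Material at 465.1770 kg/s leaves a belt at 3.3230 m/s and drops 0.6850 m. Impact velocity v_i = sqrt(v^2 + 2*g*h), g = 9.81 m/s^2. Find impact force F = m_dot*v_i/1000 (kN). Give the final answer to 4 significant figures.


v_i = sqrt(3.3230^2 + 2*9.81*0.6850) = 4.94793 m/s
F = 465.1770 * 4.94793 / 1000
F = 2.302 kN


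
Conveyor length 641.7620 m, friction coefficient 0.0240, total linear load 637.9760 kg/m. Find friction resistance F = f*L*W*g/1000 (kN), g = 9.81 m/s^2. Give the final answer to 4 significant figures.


F = 0.0240 * 641.7620 * 637.9760 * 9.81 / 1000
F = 96.40 kN


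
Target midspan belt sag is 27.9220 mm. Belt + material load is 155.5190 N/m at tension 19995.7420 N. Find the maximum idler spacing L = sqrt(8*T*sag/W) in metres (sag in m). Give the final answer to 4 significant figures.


sag = 27.9220/1000 = 0.027922 m
L = sqrt(8 * 19995.7420 * 0.027922 / 155.5190)
L = 5.359 m


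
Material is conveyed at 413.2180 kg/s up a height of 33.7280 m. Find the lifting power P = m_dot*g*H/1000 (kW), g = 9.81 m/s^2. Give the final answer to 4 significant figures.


P = 413.2180 * 9.81 * 33.7280 / 1000
P = 136.7 kW


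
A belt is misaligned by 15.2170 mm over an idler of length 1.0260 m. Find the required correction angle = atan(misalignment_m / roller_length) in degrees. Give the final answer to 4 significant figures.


misalign_m = 15.2170 / 1000 = 0.015217 m
angle = atan(0.015217 / 1.0260)
angle = 0.8497 deg


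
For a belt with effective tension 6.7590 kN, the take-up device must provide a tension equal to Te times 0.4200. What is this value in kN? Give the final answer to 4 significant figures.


T_tu = 6.7590 * 0.4200
T_tu = 2.839 kN


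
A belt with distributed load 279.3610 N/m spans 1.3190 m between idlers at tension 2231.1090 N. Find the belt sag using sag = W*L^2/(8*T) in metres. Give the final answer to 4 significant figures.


sag = 279.3610 * 1.3190^2 / (8 * 2231.1090)
sag = 0.02723 m


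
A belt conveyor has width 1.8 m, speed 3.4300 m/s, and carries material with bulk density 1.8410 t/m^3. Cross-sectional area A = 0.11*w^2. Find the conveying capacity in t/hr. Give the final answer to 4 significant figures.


A = 0.11 * 1.8^2 = 0.3564 m^2
C = 0.3564 * 3.4300 * 1.8410 * 3600
C = 8102 t/hr


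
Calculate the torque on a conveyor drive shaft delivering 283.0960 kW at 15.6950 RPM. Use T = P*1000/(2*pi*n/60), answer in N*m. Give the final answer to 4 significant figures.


omega = 2*pi*15.6950/60 = 1.64358 rad/s
T = 283.0960*1000 / 1.64358
T = 172200 N*m


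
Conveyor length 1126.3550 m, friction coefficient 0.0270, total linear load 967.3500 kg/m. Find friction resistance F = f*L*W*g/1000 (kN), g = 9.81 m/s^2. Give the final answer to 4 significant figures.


F = 0.0270 * 1126.3550 * 967.3500 * 9.81 / 1000
F = 288.6 kN


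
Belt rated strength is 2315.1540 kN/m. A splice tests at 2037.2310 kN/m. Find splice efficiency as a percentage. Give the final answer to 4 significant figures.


Eff = 2037.2310 / 2315.1540 * 100
Eff = 88.00 %


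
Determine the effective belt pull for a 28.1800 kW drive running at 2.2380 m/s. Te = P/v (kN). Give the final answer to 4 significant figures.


Te = P / v = 28.1800 / 2.2380
Te = 12.59 kN


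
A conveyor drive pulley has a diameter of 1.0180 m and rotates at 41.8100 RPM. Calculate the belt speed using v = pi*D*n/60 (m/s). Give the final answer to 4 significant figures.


v = pi * 1.0180 * 41.8100 / 60
v = 2.229 m/s


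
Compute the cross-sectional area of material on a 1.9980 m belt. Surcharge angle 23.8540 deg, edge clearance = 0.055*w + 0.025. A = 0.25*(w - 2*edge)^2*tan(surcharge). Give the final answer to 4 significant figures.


edge = 0.055*1.9980 + 0.025 = 0.13489 m
ew = 1.9980 - 2*0.13489 = 1.72822 m
A = 0.25 * 1.72822^2 * tan(23.8540 deg)
A = 0.3302 m^2


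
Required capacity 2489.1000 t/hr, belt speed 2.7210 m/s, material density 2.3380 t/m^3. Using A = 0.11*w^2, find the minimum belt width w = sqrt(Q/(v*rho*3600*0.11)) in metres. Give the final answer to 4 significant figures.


A_req = 2489.1000 / (2.7210 * 2.3380 * 3600) = 0.108684 m^2
w = sqrt(0.108684 / 0.11)
w = 0.9940 m


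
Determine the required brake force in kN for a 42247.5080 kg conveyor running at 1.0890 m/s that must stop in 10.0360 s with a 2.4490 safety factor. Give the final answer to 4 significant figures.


F = 42247.5080 * 1.0890 / 10.0360 * 2.4490 / 1000
F = 11.23 kN


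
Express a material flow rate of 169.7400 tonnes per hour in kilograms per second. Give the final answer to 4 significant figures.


m_dot = 169.7400 * 1000 / 3600
m_dot = 47.15 kg/s


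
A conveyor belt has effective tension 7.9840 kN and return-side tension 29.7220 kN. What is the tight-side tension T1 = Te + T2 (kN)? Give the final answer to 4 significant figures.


T1 = Te + T2 = 7.9840 + 29.7220
T1 = 37.71 kN


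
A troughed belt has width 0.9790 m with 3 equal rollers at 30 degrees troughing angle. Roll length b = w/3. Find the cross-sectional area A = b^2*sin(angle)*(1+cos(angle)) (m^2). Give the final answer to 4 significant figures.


b = 0.9790/3 = 0.326333 m
A = 0.326333^2 * sin(30 deg) * (1 + cos(30 deg))
A = 0.09936 m^2


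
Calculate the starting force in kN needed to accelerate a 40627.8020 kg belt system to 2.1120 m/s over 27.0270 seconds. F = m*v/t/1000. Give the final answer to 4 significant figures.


F = 40627.8020 * 2.1120 / 27.0270 / 1000
F = 3.175 kN


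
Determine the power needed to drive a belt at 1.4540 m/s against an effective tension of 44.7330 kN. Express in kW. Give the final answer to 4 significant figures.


P = Te * v = 44.7330 * 1.4540
P = 65.04 kW


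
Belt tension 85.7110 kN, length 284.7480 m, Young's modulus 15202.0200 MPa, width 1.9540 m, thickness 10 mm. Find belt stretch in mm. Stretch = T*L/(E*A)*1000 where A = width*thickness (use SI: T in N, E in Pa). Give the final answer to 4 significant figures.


A = 1.9540 * 0.01 = 0.01954 m^2
Stretch = 85.7110*1000 * 284.7480 / (15202.0200e6 * 0.01954) * 1000
Stretch = 82.16 mm


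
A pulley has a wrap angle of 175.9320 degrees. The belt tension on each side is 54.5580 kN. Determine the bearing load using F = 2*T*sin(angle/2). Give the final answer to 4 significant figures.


F = 2 * 54.5580 * sin(175.9320/2 deg)
F = 109.0 kN


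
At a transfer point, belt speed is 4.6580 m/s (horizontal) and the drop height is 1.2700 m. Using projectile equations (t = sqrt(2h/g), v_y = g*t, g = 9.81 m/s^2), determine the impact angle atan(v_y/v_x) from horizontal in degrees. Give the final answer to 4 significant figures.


t = sqrt(2*1.2700/9.81) = 0.508841 s
v_y = 9.81 * 0.508841 = 4.99173 m/s
angle = atan(4.99173 / 4.6580) = 46.98 deg


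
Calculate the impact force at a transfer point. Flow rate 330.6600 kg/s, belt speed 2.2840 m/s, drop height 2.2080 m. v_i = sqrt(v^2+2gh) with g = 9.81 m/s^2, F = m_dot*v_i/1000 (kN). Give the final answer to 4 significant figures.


v_i = sqrt(2.2840^2 + 2*9.81*2.2080) = 6.96689 m/s
F = 330.6600 * 6.96689 / 1000
F = 2.304 kN


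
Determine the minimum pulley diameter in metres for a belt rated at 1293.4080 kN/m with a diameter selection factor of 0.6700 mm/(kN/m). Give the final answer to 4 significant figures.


D = 1293.4080 * 0.6700 / 1000
D = 0.8666 m


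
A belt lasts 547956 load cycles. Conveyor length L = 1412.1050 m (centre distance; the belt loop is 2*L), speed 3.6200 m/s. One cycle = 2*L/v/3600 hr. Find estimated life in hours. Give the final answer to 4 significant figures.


cycle_time = 2 * 1412.1050 / 3.6200 / 3600 = 0.216713 hr
life = 547956 * 0.216713 = 118700 hours


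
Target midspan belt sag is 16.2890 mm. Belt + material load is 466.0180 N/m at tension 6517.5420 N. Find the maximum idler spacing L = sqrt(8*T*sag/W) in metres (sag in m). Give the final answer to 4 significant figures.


sag = 16.2890/1000 = 0.016289 m
L = sqrt(8 * 6517.5420 * 0.016289 / 466.0180)
L = 1.350 m


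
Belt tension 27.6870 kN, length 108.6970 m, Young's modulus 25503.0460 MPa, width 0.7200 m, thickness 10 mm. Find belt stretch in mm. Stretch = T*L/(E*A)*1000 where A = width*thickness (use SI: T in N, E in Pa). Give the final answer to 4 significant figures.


A = 0.7200 * 0.01 = 0.00720 m^2
Stretch = 27.6870*1000 * 108.6970 / (25503.0460e6 * 0.00720) * 1000
Stretch = 16.39 mm


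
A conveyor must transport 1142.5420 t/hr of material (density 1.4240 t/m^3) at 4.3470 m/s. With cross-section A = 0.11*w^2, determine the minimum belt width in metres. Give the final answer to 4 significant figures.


A_req = 1142.5420 / (4.3470 * 1.4240 * 3600) = 0.0512708 m^2
w = sqrt(0.0512708 / 0.11)
w = 0.6827 m


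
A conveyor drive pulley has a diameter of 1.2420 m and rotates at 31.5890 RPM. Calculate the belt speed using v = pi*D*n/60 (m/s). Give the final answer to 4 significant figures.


v = pi * 1.2420 * 31.5890 / 60
v = 2.054 m/s


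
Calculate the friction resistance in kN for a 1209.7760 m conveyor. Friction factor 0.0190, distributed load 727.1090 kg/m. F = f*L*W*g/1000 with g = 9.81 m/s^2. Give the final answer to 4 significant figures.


F = 0.0190 * 1209.7760 * 727.1090 * 9.81 / 1000
F = 164.0 kN


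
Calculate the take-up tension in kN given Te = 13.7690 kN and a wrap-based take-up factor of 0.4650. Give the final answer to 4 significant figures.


T_tu = 13.7690 * 0.4650
T_tu = 6.403 kN


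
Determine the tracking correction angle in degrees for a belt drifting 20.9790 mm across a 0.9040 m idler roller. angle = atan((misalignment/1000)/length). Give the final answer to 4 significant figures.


misalign_m = 20.9790 / 1000 = 0.020979 m
angle = atan(0.020979 / 0.9040)
angle = 1.329 deg


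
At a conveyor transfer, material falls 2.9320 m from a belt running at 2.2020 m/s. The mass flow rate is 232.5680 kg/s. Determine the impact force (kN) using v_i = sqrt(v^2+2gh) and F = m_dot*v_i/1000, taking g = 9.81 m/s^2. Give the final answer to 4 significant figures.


v_i = sqrt(2.2020^2 + 2*9.81*2.9320) = 7.89776 m/s
F = 232.5680 * 7.89776 / 1000
F = 1.837 kN


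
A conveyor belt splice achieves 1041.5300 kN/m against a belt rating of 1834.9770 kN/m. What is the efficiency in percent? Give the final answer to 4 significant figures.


Eff = 1041.5300 / 1834.9770 * 100
Eff = 56.76 %


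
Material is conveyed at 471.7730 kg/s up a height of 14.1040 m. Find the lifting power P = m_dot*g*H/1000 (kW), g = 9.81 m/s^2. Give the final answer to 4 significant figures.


P = 471.7730 * 9.81 * 14.1040 / 1000
P = 65.27 kW


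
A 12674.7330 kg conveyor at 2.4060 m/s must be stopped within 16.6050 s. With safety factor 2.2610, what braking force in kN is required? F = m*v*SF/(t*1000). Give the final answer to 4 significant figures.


F = 12674.7330 * 2.4060 / 16.6050 * 2.2610 / 1000
F = 4.152 kN


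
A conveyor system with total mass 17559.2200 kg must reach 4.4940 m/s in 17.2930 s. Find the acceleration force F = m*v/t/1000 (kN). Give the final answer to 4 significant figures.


F = 17559.2200 * 4.4940 / 17.2930 / 1000
F = 4.563 kN


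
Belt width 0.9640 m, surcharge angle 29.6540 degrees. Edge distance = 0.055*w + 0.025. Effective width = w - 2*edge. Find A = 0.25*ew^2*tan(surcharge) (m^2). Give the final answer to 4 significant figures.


edge = 0.055*0.9640 + 0.025 = 0.07802 m
ew = 0.9640 - 2*0.07802 = 0.80796 m
A = 0.25 * 0.80796^2 * tan(29.6540 deg)
A = 0.09291 m^2


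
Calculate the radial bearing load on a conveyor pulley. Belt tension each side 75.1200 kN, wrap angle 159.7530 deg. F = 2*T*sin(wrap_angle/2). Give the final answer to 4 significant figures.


F = 2 * 75.1200 * sin(159.7530/2 deg)
F = 147.9 kN


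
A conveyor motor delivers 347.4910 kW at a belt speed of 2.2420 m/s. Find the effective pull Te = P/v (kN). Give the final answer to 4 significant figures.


Te = P / v = 347.4910 / 2.2420
Te = 155.0 kN


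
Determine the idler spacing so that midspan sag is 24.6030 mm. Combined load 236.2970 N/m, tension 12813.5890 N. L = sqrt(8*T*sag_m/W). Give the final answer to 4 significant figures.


sag = 24.6030/1000 = 0.024603 m
L = sqrt(8 * 12813.5890 * 0.024603 / 236.2970)
L = 3.267 m


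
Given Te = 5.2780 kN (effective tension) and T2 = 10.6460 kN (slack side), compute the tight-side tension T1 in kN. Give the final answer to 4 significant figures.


T1 = Te + T2 = 5.2780 + 10.6460
T1 = 15.92 kN


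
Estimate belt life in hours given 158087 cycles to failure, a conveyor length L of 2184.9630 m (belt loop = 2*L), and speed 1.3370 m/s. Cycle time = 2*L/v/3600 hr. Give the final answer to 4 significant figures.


cycle_time = 2 * 2184.9630 / 1.3370 / 3600 = 0.907905 hr
life = 158087 * 0.907905 = 143500 hours


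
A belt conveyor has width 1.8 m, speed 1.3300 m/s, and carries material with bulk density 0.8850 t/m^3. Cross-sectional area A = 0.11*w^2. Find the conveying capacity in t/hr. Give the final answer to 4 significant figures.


A = 0.11 * 1.8^2 = 0.3564 m^2
C = 0.3564 * 1.3300 * 0.8850 * 3600
C = 1510 t/hr


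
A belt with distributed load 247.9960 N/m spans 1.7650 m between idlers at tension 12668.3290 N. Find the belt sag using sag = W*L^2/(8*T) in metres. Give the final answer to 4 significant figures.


sag = 247.9960 * 1.7650^2 / (8 * 12668.3290)
sag = 0.007623 m


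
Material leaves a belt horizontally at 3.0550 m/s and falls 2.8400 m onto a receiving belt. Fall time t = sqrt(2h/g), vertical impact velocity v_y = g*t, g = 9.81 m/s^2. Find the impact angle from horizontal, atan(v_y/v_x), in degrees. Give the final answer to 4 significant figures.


t = sqrt(2*2.8400/9.81) = 0.760921 s
v_y = 9.81 * 0.760921 = 7.46464 m/s
angle = atan(7.46464 / 3.0550) = 67.74 deg


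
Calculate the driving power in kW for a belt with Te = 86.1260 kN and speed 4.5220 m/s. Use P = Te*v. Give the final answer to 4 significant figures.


P = Te * v = 86.1260 * 4.5220
P = 389.5 kW


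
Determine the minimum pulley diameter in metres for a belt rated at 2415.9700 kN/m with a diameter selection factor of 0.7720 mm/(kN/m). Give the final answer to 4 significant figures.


D = 2415.9700 * 0.7720 / 1000
D = 1.865 m


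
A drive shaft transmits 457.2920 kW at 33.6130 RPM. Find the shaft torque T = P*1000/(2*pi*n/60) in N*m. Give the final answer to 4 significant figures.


omega = 2*pi*33.6130/60 = 3.51995 rad/s
T = 457.2920*1000 / 3.51995
T = 129900 N*m


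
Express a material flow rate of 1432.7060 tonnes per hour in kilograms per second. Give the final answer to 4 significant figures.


m_dot = 1432.7060 * 1000 / 3600
m_dot = 398.0 kg/s


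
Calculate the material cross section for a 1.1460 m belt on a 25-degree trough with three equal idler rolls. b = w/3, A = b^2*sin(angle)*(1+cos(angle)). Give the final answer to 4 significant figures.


b = 1.1460/3 = 0.382 m
A = 0.382^2 * sin(25 deg) * (1 + cos(25 deg))
A = 0.1176 m^2


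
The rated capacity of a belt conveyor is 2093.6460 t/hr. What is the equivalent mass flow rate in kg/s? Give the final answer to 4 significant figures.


m_dot = 2093.6460 * 1000 / 3600
m_dot = 581.6 kg/s


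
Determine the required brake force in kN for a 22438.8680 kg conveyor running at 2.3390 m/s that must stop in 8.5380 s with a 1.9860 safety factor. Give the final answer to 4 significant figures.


F = 22438.8680 * 2.3390 / 8.5380 * 1.9860 / 1000
F = 12.21 kN


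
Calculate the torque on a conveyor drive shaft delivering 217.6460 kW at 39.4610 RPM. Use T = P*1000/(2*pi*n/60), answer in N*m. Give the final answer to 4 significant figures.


omega = 2*pi*39.4610/60 = 4.13235 rad/s
T = 217.6460*1000 / 4.13235
T = 52670 N*m


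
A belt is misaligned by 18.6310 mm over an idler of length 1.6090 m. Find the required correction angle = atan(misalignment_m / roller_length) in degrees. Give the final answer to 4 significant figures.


misalign_m = 18.6310 / 1000 = 0.018631 m
angle = atan(0.018631 / 1.6090)
angle = 0.6634 deg


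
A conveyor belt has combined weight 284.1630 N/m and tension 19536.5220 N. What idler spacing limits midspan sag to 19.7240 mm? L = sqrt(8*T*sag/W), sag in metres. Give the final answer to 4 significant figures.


sag = 19.7240/1000 = 0.019724 m
L = sqrt(8 * 19536.5220 * 0.019724 / 284.1630)
L = 3.294 m


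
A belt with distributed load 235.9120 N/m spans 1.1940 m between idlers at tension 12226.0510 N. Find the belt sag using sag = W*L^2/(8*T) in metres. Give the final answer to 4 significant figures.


sag = 235.9120 * 1.1940^2 / (8 * 12226.0510)
sag = 0.003439 m


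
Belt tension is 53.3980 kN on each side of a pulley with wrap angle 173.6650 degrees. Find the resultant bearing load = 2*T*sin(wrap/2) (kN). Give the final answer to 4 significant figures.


F = 2 * 53.3980 * sin(173.6650/2 deg)
F = 106.6 kN


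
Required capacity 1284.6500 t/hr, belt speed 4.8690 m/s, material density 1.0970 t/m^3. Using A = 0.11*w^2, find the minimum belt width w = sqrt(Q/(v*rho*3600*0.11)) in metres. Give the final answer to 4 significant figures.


A_req = 1284.6500 / (4.8690 * 1.0970 * 3600) = 0.0668091 m^2
w = sqrt(0.0668091 / 0.11)
w = 0.7793 m


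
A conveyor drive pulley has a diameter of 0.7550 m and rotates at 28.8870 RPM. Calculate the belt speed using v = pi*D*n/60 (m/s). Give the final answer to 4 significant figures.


v = pi * 0.7550 * 28.8870 / 60
v = 1.142 m/s


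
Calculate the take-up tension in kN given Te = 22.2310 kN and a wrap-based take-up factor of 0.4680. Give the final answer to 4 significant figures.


T_tu = 22.2310 * 0.4680
T_tu = 10.40 kN


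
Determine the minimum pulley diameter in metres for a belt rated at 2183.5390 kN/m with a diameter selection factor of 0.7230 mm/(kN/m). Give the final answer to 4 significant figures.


D = 2183.5390 * 0.7230 / 1000
D = 1.579 m


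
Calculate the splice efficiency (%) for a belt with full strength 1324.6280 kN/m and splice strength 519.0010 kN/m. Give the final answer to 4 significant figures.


Eff = 519.0010 / 1324.6280 * 100
Eff = 39.18 %


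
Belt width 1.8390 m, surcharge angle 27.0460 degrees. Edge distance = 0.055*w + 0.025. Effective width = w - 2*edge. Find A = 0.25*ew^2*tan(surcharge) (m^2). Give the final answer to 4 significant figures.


edge = 0.055*1.8390 + 0.025 = 0.126145 m
ew = 1.8390 - 2*0.126145 = 1.58671 m
A = 0.25 * 1.58671^2 * tan(27.0460 deg)
A = 0.3213 m^2


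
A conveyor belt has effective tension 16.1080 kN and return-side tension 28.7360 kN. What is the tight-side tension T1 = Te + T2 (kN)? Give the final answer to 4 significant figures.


T1 = Te + T2 = 16.1080 + 28.7360
T1 = 44.84 kN


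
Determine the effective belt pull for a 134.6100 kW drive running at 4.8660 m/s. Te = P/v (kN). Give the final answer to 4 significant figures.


Te = P / v = 134.6100 / 4.8660
Te = 27.66 kN


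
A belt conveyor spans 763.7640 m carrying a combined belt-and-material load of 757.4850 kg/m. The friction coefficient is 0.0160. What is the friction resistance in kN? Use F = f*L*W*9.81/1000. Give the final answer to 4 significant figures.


F = 0.0160 * 763.7640 * 757.4850 * 9.81 / 1000
F = 90.81 kN


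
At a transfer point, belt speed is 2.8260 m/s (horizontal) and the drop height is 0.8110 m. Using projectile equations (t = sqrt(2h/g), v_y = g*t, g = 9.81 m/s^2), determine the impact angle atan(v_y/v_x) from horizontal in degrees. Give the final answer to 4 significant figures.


t = sqrt(2*0.8110/9.81) = 0.406622 s
v_y = 9.81 * 0.406622 = 3.98896 m/s
angle = atan(3.98896 / 2.8260) = 54.68 deg


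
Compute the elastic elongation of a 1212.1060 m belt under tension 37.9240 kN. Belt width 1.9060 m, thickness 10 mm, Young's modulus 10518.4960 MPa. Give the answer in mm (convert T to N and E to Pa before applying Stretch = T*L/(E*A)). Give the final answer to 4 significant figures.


A = 1.9060 * 0.01 = 0.01906 m^2
Stretch = 37.9240*1000 * 1212.1060 / (10518.4960e6 * 0.01906) * 1000
Stretch = 229.3 mm


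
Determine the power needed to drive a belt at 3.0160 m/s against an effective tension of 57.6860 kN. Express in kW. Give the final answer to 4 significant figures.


P = Te * v = 57.6860 * 3.0160
P = 174.0 kW


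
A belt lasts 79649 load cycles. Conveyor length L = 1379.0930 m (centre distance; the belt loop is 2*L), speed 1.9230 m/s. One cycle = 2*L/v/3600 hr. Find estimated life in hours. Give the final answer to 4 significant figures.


cycle_time = 2 * 1379.0930 / 1.9230 / 3600 = 0.398421 hr
life = 79649 * 0.398421 = 31730 hours


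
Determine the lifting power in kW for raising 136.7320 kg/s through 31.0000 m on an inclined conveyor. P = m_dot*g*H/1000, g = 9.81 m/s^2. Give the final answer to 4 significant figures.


P = 136.7320 * 9.81 * 31.0000 / 1000
P = 41.58 kW


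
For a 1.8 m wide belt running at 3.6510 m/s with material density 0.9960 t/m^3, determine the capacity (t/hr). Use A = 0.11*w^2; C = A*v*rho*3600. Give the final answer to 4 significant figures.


A = 0.11 * 1.8^2 = 0.3564 m^2
C = 0.3564 * 3.6510 * 0.9960 * 3600
C = 4666 t/hr


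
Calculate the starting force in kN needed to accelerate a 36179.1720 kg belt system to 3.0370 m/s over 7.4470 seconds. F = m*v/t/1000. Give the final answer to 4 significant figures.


F = 36179.1720 * 3.0370 / 7.4470 / 1000
F = 14.75 kN


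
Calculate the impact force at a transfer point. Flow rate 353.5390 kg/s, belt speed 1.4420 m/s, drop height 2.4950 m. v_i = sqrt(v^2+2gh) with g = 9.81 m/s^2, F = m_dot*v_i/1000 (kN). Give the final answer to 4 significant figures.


v_i = sqrt(1.4420^2 + 2*9.81*2.4950) = 7.14362 m/s
F = 353.5390 * 7.14362 / 1000
F = 2.526 kN


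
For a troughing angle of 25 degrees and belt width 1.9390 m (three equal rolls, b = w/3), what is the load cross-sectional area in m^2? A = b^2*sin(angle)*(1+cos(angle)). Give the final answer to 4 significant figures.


b = 1.9390/3 = 0.646333 m
A = 0.646333^2 * sin(25 deg) * (1 + cos(25 deg))
A = 0.3366 m^2


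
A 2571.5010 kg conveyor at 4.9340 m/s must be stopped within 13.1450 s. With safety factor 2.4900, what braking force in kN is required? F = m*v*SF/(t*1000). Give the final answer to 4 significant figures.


F = 2571.5010 * 4.9340 / 13.1450 * 2.4900 / 1000
F = 2.403 kN


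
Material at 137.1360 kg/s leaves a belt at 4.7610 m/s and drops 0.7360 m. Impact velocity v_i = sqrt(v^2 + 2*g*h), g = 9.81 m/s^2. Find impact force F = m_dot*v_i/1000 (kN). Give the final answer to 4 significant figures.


v_i = sqrt(4.7610^2 + 2*9.81*0.7360) = 6.09159 m/s
F = 137.1360 * 6.09159 / 1000
F = 0.8354 kN


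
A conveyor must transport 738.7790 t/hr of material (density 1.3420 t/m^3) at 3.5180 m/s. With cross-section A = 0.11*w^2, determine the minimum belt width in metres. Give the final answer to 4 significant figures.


A_req = 738.7790 / (3.5180 * 1.3420 * 3600) = 0.0434674 m^2
w = sqrt(0.0434674 / 0.11)
w = 0.6286 m


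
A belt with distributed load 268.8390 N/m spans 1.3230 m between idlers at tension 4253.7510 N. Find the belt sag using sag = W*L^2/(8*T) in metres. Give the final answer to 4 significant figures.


sag = 268.8390 * 1.3230^2 / (8 * 4253.7510)
sag = 0.01383 m


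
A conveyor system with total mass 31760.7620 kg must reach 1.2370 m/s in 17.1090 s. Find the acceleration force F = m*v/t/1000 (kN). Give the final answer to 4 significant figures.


F = 31760.7620 * 1.2370 / 17.1090 / 1000
F = 2.296 kN


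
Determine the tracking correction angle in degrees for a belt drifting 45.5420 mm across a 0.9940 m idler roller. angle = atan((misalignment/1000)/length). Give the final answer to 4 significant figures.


misalign_m = 45.5420 / 1000 = 0.045542 m
angle = atan(0.045542 / 0.9940)
angle = 2.623 deg


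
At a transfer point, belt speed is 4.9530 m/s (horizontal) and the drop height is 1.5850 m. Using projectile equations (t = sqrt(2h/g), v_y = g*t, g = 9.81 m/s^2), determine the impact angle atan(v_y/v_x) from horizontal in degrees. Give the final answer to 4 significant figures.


t = sqrt(2*1.5850/9.81) = 0.568454 s
v_y = 9.81 * 0.568454 = 5.57653 m/s
angle = atan(5.57653 / 4.9530) = 48.39 deg


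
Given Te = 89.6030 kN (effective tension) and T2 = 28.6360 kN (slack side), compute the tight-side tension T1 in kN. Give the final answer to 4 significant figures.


T1 = Te + T2 = 89.6030 + 28.6360
T1 = 118.2 kN


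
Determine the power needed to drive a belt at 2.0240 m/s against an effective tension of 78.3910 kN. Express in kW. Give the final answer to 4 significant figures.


P = Te * v = 78.3910 * 2.0240
P = 158.7 kW


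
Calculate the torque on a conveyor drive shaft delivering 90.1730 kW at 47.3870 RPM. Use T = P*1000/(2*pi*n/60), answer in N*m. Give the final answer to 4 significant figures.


omega = 2*pi*47.3870/60 = 4.96236 rad/s
T = 90.1730*1000 / 4.96236
T = 18170 N*m


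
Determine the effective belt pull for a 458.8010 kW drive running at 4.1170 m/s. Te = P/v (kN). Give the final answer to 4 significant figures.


Te = P / v = 458.8010 / 4.1170
Te = 111.4 kN
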